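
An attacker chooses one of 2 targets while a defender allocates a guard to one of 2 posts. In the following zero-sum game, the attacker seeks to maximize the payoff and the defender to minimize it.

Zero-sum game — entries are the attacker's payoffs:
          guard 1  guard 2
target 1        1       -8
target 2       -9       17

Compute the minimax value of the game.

-11/7

Row minima are -8 and -9, so the attacker's maximin is -8; column maxima are 1 and 17, so the defender's minimax is 1. These differ, so the equilibrium is in mixed strategies.
Let the attacker play target 1 with probability p. The defender is indifferent when p − 9(1−p) = −8p + 17(1−p), giving p = 26/35.
Let the defender play guard 1 with probability q. The attacker is indifferent when q − 8(1−q) = −9q + 17(1−q), giving q = 5/7.
The value is 1·(5/7) + (-8)·(2/7) = -11/7.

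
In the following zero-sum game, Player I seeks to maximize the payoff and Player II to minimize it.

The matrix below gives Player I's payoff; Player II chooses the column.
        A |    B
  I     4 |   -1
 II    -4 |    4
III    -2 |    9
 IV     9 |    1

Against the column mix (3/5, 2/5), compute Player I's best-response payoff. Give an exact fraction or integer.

29/5

I: (4)·(3/5) + (-1)·(2/5) = 2.
II: (-4)·(3/5) + (4)·(2/5) = -4/5.
III: (-2)·(3/5) + (9)·(2/5) = 12/5.
IV: (9)·(3/5) + (1)·(2/5) = 29/5.
The best pure response is IV with expected payoff 29/5.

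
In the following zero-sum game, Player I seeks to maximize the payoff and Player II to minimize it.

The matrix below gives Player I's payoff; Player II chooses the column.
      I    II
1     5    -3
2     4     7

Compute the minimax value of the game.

Row minima are -3 and 4, so Player I's maximin is 4; column maxima are 5 and 7, so Player II's minimax is 5. These differ, so the equilibrium is in mixed strategies.
Let Player I play 1 with probability p. Player II is indifferent when 5p + 4(1−p) = −3p + 7(1−p), giving p = 3/11.
Let Player II play I with probability q. Player I is indifferent when 5q − 3(1−q) = 4q + 7(1−q), giving q = 10/11.
The value is 5·(10/11) + (-3)·(1/11) = 47/11.

47/11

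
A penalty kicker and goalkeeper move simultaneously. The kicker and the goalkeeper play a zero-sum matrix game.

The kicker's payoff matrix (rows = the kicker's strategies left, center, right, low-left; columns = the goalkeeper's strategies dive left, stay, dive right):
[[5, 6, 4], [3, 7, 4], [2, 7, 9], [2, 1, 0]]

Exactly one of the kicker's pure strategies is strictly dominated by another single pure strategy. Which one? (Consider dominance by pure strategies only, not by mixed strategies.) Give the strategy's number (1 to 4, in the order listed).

4

Compare low-left with left: 5 > 2, 6 > 1, 4 > 0.
So left strictly dominates low-left for the kicker; low-left is strictly dominated.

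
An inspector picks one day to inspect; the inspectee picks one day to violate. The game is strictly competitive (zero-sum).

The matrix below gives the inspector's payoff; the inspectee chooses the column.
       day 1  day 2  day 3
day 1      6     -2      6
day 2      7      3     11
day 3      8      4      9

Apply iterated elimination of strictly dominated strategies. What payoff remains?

Column day 3 is strictly dominated by day 2 for the inspectee (-2<6, 3<11, 4<9); eliminate day 3.
Column day 1 is strictly dominated by day 2 for the inspectee (-2<6, 3<7, 4<8); eliminate day 1.
Row day 1 is strictly dominated by row day 2 (3>-2); eliminate day 1.
Row day 2 is strictly dominated by row day 3 (4>3); eliminate day 2.
Only (day 3, day 2) remains, with payoff 4.

4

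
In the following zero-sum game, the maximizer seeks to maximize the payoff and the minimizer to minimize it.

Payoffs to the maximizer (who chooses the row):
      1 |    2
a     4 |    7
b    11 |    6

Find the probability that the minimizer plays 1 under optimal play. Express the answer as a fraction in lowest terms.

1/8

Row minima are 4 and 6, so the maximizer's maximin is 6; column maxima are 11 and 7, so the minimizer's minimax is 7. These differ, so the equilibrium is in mixed strategies.
Let the minimizer play 1 with probability q. The maximizer is indifferent when 4q + 7(1−q) = 11q + 6(1−q), giving q = 1/8.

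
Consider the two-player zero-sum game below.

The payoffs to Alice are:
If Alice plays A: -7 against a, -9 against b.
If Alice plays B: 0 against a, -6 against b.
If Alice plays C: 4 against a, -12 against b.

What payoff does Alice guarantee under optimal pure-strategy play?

-6

Row minima: -9, -6, -12 → Alice's maximin is -6.
Column maxima: 4, -6 → Bob's minimax is -6.
They coincide at (B, b), so the value is -6.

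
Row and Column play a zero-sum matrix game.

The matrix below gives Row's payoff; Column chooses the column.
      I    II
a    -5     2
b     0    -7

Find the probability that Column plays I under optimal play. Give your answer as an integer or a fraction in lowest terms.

Row minima are -5 and -7, so Row's maximin is -5; column maxima are 0 and 2, so Column's minimax is 0. These differ, so the equilibrium is in mixed strategies.
Let Column play I with probability q. Row is indifferent when −5q + 2(1−q) = −7(1−q), giving q = 9/14.

9/14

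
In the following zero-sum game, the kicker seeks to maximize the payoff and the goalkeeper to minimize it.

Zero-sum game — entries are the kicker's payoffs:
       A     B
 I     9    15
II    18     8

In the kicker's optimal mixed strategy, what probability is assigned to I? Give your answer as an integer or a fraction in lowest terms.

Row minima are 9 and 8, so the kicker's maximin is 9; column maxima are 18 and 15, so the goalkeeper's minimax is 15. These differ, so the equilibrium is in mixed strategies.
Let the kicker play I with probability p. The goalkeeper is indifferent when 9p + 18(1−p) = 15p + 8(1−p), giving p = 5/8.

5/8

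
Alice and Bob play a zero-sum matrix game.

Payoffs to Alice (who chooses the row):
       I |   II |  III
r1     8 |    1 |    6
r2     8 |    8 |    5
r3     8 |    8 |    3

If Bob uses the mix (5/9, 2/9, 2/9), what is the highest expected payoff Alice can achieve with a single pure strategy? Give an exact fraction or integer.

r1: (8)·(5/9) + (1)·(2/9) + (6)·(2/9) = 6.
r2: (8)·(5/9) + (8)·(2/9) + (5)·(2/9) = 22/3.
r3: (8)·(5/9) + (8)·(2/9) + (3)·(2/9) = 62/9.
The best pure response is r2 with expected payoff 22/3.

22/3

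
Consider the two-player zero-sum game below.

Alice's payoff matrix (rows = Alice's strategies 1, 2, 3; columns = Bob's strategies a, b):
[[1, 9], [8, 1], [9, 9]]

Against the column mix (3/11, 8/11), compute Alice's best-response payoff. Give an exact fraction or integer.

9

1: (1)·(3/11) + (9)·(8/11) = 75/11.
2: (8)·(3/11) + (1)·(8/11) = 32/11.
3: (9)·(3/11) + (9)·(8/11) = 9.
The best pure response is 3 with expected payoff 9.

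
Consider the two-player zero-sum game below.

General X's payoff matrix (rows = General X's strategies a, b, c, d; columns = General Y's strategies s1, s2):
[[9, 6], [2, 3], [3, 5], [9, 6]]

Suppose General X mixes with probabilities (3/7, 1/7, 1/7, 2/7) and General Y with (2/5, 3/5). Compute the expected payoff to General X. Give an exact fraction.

Against (2/5, 3/5), each row's expected payoff is a: 36/5; b: 13/5; c: 21/5; d: 36/5.
Taking the (3/7, 1/7, 1/7, 2/7)-weighted average: (3/7)·(36/5) + (1/7)·(13/5) + (1/7)·(21/5) + (2/7)·(36/5) = 214/35.

214/35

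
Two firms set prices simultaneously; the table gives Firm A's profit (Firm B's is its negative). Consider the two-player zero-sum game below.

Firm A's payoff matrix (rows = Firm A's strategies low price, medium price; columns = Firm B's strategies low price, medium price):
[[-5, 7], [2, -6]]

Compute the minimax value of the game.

Row minima are -5 and -6, so Firm A's maximin is -5; column maxima are 2 and 7, so Firm B's minimax is 2. These differ, so the equilibrium is in mixed strategies.
Let Firm A play low price with probability p. Firm B is indifferent when −5p + 2(1−p) = 7p − 6(1−p), giving p = 2/5.
Let Firm B play low price with probability q. Firm A is indifferent when −5q + 7(1−q) = 2q − 6(1−q), giving q = 13/20.
The value is -5·(13/20) + (7)·(7/20) = -4/5.

-4/5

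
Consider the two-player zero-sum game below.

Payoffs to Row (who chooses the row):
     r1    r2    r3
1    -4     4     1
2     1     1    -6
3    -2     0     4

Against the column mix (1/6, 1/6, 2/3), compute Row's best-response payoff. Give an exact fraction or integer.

1: (-4)·(1/6) + (4)·(1/6) + (1)·(2/3) = 2/3.
2: (1)·(1/6) + (1)·(1/6) + (-6)·(2/3) = -11/3.
3: (-2)·(1/6) + (0)·(1/6) + (4)·(2/3) = 7/3.
The best pure response is 3 with expected payoff 7/3.

7/3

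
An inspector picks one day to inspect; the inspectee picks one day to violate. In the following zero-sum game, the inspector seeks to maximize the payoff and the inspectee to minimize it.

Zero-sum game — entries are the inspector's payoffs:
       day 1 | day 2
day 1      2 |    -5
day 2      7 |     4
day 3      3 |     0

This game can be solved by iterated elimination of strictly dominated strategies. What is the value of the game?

Column day 1 is strictly dominated by day 2 for the inspectee (-5<2, 4<7, 0<3); eliminate day 1.
Row day 1 is strictly dominated by row day 2 (4>-5); eliminate day 1.
Row day 3 is strictly dominated by row day 2 (4>0); eliminate day 3.
Only (day 2, day 2) remains, with payoff 4.

4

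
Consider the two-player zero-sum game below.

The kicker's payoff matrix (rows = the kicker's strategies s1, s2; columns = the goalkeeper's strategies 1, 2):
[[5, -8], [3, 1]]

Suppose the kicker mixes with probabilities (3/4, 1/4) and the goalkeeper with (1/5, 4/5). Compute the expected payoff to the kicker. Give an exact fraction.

-37/10

Against (1/5, 4/5), each row's expected payoff is s1: -27/5; s2: 7/5.
Taking the (3/4, 1/4)-weighted average: (3/4)·(-27/5) + (1/4)·(7/5) = -37/10.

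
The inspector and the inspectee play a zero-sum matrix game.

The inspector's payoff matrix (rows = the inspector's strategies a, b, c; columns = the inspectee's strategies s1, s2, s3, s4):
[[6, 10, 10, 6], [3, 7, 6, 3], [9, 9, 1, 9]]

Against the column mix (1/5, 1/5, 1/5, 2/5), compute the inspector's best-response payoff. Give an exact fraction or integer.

a: (6)·(1/5) + (10)·(1/5) + (10)·(1/5) + (6)·(2/5) = 38/5.
b: (3)·(1/5) + (7)·(1/5) + (6)·(1/5) + (3)·(2/5) = 22/5.
c: (9)·(1/5) + (9)·(1/5) + (1)·(1/5) + (9)·(2/5) = 37/5.
The best pure response is a with expected payoff 38/5.

38/5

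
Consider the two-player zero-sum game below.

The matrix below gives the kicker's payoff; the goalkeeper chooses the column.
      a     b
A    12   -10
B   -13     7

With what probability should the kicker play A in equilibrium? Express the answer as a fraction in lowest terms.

10/21

Row minima are -10 and -13, so the kicker's maximin is -10; column maxima are 12 and 7, so the goalkeeper's minimax is 7. These differ, so the equilibrium is in mixed strategies.
Let the kicker play A with probability p. The goalkeeper is indifferent when 12p − 13(1−p) = −10p + 7(1−p), giving p = 10/21.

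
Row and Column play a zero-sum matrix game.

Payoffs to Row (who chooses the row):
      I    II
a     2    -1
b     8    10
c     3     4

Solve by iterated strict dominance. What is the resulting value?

Row c is strictly dominated by row b (8>3, 10>4); eliminate c.
Row a is strictly dominated by row b (8>2, 10>-1); eliminate a.
Column II is strictly dominated by I for Column (8<10); eliminate II.
Only (b, I) remains, with payoff 8.

8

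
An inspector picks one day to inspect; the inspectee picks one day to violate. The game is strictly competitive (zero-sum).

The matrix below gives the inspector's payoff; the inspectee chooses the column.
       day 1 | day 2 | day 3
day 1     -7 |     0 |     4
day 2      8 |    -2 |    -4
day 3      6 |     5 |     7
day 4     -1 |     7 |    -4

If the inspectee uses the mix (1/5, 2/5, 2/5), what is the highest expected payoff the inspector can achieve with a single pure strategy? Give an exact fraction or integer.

6

day 1: (-7)·(1/5) + (0)·(2/5) + (4)·(2/5) = 1/5.
day 2: (8)·(1/5) + (-2)·(2/5) + (-4)·(2/5) = -4/5.
day 3: (6)·(1/5) + (5)·(2/5) + (7)·(2/5) = 6.
day 4: (-1)·(1/5) + (7)·(2/5) + (-4)·(2/5) = 1.
The best pure response is day 3 with expected payoff 6.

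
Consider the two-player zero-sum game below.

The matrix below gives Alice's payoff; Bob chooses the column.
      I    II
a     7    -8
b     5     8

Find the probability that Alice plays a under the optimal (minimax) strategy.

1/6

Row minima are -8 and 5, so Alice's maximin is 5; column maxima are 7 and 8, so Bob's minimax is 7. These differ, so the equilibrium is in mixed strategies.
Let Alice play a with probability p. Bob is indifferent when 7p + 5(1−p) = −8p + 8(1−p), giving p = 1/6.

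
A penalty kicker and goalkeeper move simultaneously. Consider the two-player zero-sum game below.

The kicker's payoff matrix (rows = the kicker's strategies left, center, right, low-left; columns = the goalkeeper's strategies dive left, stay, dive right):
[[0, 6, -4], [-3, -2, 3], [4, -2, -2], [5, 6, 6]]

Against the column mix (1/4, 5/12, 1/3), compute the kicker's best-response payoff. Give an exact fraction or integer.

23/4

left: (0)·(1/4) + (6)·(5/12) + (-4)·(1/3) = 7/6.
center: (-3)·(1/4) + (-2)·(5/12) + (3)·(1/3) = -7/12.
right: (4)·(1/4) + (-2)·(5/12) + (-2)·(1/3) = -1/2.
low-left: (5)·(1/4) + (6)·(5/12) + (6)·(1/3) = 23/4.
The best pure response is low-left with expected payoff 23/4.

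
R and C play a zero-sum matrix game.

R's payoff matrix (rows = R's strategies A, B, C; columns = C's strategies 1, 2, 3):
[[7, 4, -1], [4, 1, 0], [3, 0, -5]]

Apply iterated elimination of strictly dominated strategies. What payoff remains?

Row C is strictly dominated by row A (7>3, 4>0, -1>-5); eliminate C.
Column 1 is strictly dominated by 2 for C (4<7, 1<4); eliminate 1.
Column 2 is strictly dominated by 3 for C (-1<4, 0<1); eliminate 2.
Row A is strictly dominated by row B (0>-1); eliminate A.
Only (B, 3) remains, with payoff 0.

0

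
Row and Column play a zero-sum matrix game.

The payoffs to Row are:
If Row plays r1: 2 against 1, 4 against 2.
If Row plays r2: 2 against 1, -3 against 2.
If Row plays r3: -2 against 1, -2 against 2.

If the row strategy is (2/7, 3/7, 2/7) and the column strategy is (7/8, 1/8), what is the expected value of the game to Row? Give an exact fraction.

Against (7/8, 1/8), each row's expected payoff is r1: 9/4; r2: 11/8; r3: -2.
Taking the (2/7, 3/7, 2/7)-weighted average: (2/7)·(9/4) + (3/7)·(11/8) + (2/7)·(-2) = 37/56.

37/56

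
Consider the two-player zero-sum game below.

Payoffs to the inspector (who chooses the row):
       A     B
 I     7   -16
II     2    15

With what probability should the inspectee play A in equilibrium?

Row minima are -16 and 2, so the inspector's maximin is 2; column maxima are 7 and 15, so the inspectee's minimax is 7. These differ, so the equilibrium is in mixed strategies.
Let the inspectee play A with probability q. The inspector is indifferent when 7q − 16(1−q) = 2q + 15(1−q), giving q = 31/36.

31/36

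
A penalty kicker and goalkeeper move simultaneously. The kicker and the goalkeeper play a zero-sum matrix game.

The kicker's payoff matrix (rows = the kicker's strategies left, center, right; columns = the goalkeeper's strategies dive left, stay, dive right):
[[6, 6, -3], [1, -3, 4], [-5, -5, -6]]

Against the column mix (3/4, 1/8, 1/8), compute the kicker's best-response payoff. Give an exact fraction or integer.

left: (6)·(3/4) + (6)·(1/8) + (-3)·(1/8) = 39/8.
center: (1)·(3/4) + (-3)·(1/8) + (4)·(1/8) = 7/8.
right: (-5)·(3/4) + (-5)·(1/8) + (-6)·(1/8) = -41/8.
The best pure response is left with expected payoff 39/8.

39/8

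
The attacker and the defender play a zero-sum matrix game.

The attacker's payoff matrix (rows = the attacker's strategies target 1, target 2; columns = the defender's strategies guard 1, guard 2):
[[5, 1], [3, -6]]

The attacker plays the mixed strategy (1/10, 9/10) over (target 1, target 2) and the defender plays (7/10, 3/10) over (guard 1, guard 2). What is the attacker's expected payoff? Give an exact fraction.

13/20

Against (7/10, 3/10), each row's expected payoff is target 1: 19/5; target 2: 3/10.
Taking the (1/10, 9/10)-weighted average: (1/10)·(19/5) + (9/10)·(3/10) = 13/20.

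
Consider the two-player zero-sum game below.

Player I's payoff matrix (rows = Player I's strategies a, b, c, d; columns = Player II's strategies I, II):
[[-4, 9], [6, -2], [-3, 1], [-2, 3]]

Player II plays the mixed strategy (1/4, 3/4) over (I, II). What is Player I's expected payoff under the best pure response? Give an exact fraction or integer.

23/4

a: (-4)·(1/4) + (9)·(3/4) = 23/4.
b: (6)·(1/4) + (-2)·(3/4) = 0.
c: (-3)·(1/4) + (1)·(3/4) = 0.
d: (-2)·(1/4) + (3)·(3/4) = 7/4.
The best pure response is a with expected payoff 23/4.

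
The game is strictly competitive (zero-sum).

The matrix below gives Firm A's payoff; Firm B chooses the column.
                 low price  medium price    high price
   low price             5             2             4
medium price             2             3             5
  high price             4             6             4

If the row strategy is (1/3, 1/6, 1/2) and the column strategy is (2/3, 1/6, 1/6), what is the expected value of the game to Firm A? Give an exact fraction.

73/18

Against (2/3, 1/6, 1/6), each row's expected payoff is low price: 13/3; medium price: 8/3; high price: 13/3.
Taking the (1/3, 1/6, 1/2)-weighted average: (1/3)·(13/3) + (1/6)·(8/3) + (1/2)·(13/3) = 73/18.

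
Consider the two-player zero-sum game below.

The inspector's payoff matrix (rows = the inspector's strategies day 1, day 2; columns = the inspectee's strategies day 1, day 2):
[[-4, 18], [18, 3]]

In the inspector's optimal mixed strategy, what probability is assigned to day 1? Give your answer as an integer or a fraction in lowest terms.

Row minima are -4 and 3, so the inspector's maximin is 3; column maxima are 18 and 18, so the inspectee's minimax is 18. These differ, so the equilibrium is in mixed strategies.
Let the inspector play day 1 with probability p. The inspectee is indifferent when −4p + 18(1−p) = 18p + 3(1−p), giving p = 15/37.

15/37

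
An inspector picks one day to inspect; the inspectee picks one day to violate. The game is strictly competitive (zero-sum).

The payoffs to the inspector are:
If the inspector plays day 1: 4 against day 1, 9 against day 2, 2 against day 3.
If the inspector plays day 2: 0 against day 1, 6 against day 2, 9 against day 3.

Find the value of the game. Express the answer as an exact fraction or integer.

Column day 2 is strictly dominated by day 1 for the inspectee (it gives the inspector more in every row).
The remaining 2×2 game on (day 1, day 2) × (day 1, day 3) has no saddle point. Let the inspector play day 1 with probability p; indifference gives 4p = 2p + 9(1−p), so p = 9/11.
Similarly the inspectee's optimal q on day 1 is 7/11, and the value is 4·(7/11) + (2)·(4/11) = 36/11.

36/11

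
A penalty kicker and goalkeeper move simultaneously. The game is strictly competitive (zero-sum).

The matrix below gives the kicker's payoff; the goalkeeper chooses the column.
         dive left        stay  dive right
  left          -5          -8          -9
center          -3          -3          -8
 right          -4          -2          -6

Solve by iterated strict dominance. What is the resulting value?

Row left is strictly dominated by row center (-3>-5, -3>-8, -8>-9); eliminate left.
Column dive left is strictly dominated by dive right for the goalkeeper (-8<-3, -6<-4); eliminate dive left.
Row center is strictly dominated by row right (-2>-3, -6>-8); eliminate center.
Column stay is strictly dominated by dive right for the goalkeeper (-6<-2); eliminate stay.
Only (right, dive right) remains, with payoff -6.

-6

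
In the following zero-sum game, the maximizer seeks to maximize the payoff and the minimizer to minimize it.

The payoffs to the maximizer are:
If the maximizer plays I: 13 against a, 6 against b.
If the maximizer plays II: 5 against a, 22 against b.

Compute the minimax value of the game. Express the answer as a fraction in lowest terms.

Row minima are 6 and 5, so the maximizer's maximin is 6; column maxima are 13 and 22, so the minimizer's minimax is 13. These differ, so the equilibrium is in mixed strategies.
Let the maximizer play I with probability p. The minimizer is indifferent when 13p + 5(1−p) = 6p + 22(1−p), giving p = 17/24.
Let the minimizer play a with probability q. The maximizer is indifferent when 13q + 6(1−q) = 5q + 22(1−q), giving q = 2/3.
The value is 13·(2/3) + (6)·(1/3) = 32/3.

32/3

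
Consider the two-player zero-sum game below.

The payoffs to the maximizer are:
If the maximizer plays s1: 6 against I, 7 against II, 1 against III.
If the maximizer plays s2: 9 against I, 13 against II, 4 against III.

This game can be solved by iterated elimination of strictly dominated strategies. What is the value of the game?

4

Row s1 is strictly dominated by row s2 (9>6, 13>7, 4>1); eliminate s1.
Column II is strictly dominated by I for the minimizer (9<13); eliminate II.
Column I is strictly dominated by III for the minimizer (4<9); eliminate I.
Only (s2, III) remains, with payoff 4.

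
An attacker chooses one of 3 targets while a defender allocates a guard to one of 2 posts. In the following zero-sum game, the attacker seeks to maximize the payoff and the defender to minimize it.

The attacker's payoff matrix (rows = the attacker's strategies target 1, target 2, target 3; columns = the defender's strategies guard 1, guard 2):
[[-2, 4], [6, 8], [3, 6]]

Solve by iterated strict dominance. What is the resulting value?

Column guard 2 is strictly dominated by guard 1 for the defender (-2<4, 6<8, 3<6); eliminate guard 2.
Row target 1 is strictly dominated by row target 2 (6>-2); eliminate target 1.
Row target 3 is strictly dominated by row target 2 (6>3); eliminate target 3.
Only (target 2, guard 1) remains, with payoff 6.

6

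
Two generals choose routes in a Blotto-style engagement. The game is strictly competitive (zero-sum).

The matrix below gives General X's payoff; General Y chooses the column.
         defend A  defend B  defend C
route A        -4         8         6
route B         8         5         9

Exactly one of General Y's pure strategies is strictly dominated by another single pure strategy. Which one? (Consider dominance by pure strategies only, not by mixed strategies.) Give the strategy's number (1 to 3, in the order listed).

General Y prefers columns that give General X less. Compare defend C with defend A: -4 < 6, 8 < 9.
So defend A strictly dominates defend C for General Y; defend C is strictly dominated.

3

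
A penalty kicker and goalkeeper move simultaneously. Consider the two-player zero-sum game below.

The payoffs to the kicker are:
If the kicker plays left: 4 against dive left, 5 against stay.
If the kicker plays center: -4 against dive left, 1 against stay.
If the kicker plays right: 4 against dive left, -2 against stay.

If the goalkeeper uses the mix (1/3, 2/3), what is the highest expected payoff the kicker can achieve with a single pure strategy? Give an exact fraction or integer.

14/3

left: (4)·(1/3) + (5)·(2/3) = 14/3.
center: (-4)·(1/3) + (1)·(2/3) = -2/3.
right: (4)·(1/3) + (-2)·(2/3) = 0.
The best pure response is left with expected payoff 14/3.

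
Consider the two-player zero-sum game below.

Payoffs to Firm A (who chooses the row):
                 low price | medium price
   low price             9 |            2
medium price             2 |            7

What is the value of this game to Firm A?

Row minima are 2 and 2, so Firm A's maximin is 2; column maxima are 9 and 7, so Firm B's minimax is 7. These differ, so the equilibrium is in mixed strategies.
Let Firm A play low price with probability p. Firm B is indifferent when 9p + 2(1−p) = 2p + 7(1−p), giving p = 5/12.
Let Firm B play low price with probability q. Firm A is indifferent when 9q + 2(1−q) = 2q + 7(1−q), giving q = 5/12.
The value is 9·(5/12) + (2)·(7/12) = 59/12.

59/12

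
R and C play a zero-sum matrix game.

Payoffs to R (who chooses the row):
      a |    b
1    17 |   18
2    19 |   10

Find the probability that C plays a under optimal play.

Row minima are 17 and 10, so R's maximin is 17; column maxima are 19 and 18, so C's minimax is 18. These differ, so the equilibrium is in mixed strategies.
Let C play a with probability q. R is indifferent when 17q + 18(1−q) = 19q + 10(1−q), giving q = 4/5.

4/5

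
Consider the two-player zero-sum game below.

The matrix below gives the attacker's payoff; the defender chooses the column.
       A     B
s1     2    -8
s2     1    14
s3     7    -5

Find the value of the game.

Row s1 is strictly dominated by row s3, so the attacker never plays it.
The remaining 2×2 game on (s2, s3) × (A, B) has no saddle point. Let the attacker play s2 with probability p; indifference gives p + 7(1−p) = 14p − 5(1−p), so p = 12/25.
Similarly the defender's optimal q on A is 19/25, and the value is 1·(19/25) + (14)·(6/25) = 103/25.

103/25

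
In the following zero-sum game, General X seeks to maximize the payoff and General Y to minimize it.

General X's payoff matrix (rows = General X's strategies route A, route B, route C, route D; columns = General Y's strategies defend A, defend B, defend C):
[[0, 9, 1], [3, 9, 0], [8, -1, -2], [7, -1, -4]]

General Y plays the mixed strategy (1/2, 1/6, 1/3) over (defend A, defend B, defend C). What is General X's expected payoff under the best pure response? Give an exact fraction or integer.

19/6

route A: (0)·(1/2) + (9)·(1/6) + (1)·(1/3) = 11/6.
route B: (3)·(1/2) + (9)·(1/6) + (0)·(1/3) = 3.
route C: (8)·(1/2) + (-1)·(1/6) + (-2)·(1/3) = 19/6.
route D: (7)·(1/2) + (-1)·(1/6) + (-4)·(1/3) = 2.
The best pure response is route C with expected payoff 19/6.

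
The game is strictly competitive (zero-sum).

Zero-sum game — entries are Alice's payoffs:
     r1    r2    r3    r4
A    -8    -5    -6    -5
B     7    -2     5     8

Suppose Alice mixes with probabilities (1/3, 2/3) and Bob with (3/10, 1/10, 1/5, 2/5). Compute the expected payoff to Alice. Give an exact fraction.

Against (3/10, 1/10, 1/5, 2/5), each row's expected payoff is A: -61/10; B: 61/10.
Taking the (1/3, 2/3)-weighted average: (1/3)·(-61/10) + (2/3)·(61/10) = 61/30.

61/30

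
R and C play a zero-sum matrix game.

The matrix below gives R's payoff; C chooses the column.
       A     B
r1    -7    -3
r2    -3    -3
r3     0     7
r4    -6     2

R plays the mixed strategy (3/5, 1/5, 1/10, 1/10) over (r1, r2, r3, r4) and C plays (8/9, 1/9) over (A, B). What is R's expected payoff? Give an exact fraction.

Against (8/9, 1/9), each row's expected payoff is r1: -59/9; r2: -3; r3: 7/9; r4: -46/9.
Taking the (3/5, 1/5, 1/10, 1/10)-weighted average: (3/5)·(-59/9) + (1/5)·(-3) + (1/10)·(7/9) + (1/10)·(-46/9) = -149/30.

-149/30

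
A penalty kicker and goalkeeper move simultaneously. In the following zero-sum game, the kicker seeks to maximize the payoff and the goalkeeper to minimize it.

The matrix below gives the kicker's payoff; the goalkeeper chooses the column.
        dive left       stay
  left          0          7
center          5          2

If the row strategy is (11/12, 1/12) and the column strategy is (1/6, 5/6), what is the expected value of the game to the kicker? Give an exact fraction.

Against (1/6, 5/6), each row's expected payoff is left: 35/6; center: 5/2.
Taking the (11/12, 1/12)-weighted average: (11/12)·(35/6) + (1/12)·(5/2) = 50/9.

50/9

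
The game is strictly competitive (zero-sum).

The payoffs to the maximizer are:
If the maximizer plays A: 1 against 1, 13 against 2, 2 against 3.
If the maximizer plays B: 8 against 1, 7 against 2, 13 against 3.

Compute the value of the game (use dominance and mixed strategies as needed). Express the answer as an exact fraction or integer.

Column 3 is strictly dominated by 1 for the minimizer (it gives the maximizer more in every row).
The remaining 2×2 game on (A, B) × (1, 2) has no saddle point. Let the maximizer play A with probability p; indifference gives p + 8(1−p) = 13p + 7(1−p), so p = 1/13.
Similarly the minimizer's optimal q on 1 is 6/13, and the value is 1·(6/13) + (13)·(7/13) = 97/13.

97/13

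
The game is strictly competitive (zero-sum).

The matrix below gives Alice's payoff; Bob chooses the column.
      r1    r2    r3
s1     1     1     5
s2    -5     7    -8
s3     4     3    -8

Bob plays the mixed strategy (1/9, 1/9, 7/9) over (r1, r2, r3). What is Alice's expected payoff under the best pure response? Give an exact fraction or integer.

37/9

s1: (1)·(1/9) + (1)·(1/9) + (5)·(7/9) = 37/9.
s2: (-5)·(1/9) + (7)·(1/9) + (-8)·(7/9) = -6.
s3: (4)·(1/9) + (3)·(1/9) + (-8)·(7/9) = -49/9.
The best pure response is s1 with expected payoff 37/9.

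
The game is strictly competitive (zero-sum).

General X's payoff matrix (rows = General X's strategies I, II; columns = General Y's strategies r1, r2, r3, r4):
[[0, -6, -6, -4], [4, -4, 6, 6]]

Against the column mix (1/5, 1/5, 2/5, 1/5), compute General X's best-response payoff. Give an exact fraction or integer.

I: (0)·(1/5) + (-6)·(1/5) + (-6)·(2/5) + (-4)·(1/5) = -22/5.
II: (4)·(1/5) + (-4)·(1/5) + (6)·(2/5) + (6)·(1/5) = 18/5.
The best pure response is II with expected payoff 18/5.

18/5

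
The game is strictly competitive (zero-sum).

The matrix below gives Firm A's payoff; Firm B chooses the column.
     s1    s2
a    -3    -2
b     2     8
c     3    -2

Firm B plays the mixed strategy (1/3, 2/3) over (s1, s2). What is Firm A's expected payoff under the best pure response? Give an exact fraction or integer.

a: (-3)·(1/3) + (-2)·(2/3) = -7/3.
b: (2)·(1/3) + (8)·(2/3) = 6.
c: (3)·(1/3) + (-2)·(2/3) = -1/3.
The best pure response is b with expected payoff 6.

6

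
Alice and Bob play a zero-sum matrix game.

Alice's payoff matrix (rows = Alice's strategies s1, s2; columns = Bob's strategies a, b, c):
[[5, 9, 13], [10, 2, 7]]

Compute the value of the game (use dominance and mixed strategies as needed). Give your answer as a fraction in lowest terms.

20/3

Column c is strictly dominated by b for Bob (it gives Alice more in every row).
The remaining 2×2 game on (s1, s2) × (a, b) has no saddle point. Let Alice play s1 with probability p; indifference gives 5p + 10(1−p) = 9p + 2(1−p), so p = 2/3.
Similarly Bob's optimal q on a is 7/12, and the value is 5·(7/12) + (9)·(5/12) = 20/3.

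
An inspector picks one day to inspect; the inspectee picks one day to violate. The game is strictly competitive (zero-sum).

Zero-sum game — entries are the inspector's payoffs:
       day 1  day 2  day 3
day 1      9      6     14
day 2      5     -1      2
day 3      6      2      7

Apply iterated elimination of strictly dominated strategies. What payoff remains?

6

Row day 2 is strictly dominated by row day 1 (9>5, 6>-1, 14>2); eliminate day 2.
Column day 1 is strictly dominated by day 2 for the inspectee (6<9, 2<6); eliminate day 1.
Column day 3 is strictly dominated by day 2 for the inspectee (6<14, 2<7); eliminate day 3.
Row day 3 is strictly dominated by row day 1 (6>2); eliminate day 3.
Only (day 1, day 2) remains, with payoff 6.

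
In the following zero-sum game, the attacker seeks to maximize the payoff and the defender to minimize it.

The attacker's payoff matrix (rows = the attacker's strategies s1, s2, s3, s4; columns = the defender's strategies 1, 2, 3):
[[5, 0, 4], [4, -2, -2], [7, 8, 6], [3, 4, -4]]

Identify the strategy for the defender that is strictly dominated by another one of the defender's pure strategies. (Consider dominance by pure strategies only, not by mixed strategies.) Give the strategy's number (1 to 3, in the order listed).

The defender prefers columns that give the attacker less. Compare 1 with 3: 4 < 5, -2 < 4, 6 < 7, -4 < 3.
So 3 strictly dominates 1 for the defender; 1 is strictly dominated.

1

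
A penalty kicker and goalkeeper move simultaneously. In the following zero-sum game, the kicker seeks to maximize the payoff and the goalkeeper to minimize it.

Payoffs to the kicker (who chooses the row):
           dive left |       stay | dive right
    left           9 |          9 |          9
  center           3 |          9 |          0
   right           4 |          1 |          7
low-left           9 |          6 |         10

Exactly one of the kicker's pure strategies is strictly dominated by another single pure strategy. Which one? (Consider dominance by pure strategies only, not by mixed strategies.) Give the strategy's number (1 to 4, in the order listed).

Compare right with left: 9 > 4, 9 > 1, 9 > 7.
So left strictly dominates right for the kicker; right is strictly dominated.

3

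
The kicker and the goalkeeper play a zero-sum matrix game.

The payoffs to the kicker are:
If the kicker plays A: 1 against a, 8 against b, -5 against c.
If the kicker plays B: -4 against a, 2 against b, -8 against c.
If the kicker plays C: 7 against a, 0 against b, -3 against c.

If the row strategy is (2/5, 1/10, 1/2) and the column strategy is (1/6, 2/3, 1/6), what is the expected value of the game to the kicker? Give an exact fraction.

Against (1/6, 2/3, 1/6), each row's expected payoff is A: 14/3; B: -2/3; C: 2/3.
Taking the (2/5, 1/10, 1/2)-weighted average: (2/5)·(14/3) + (1/10)·(-2/3) + (1/2)·(2/3) = 32/15.

32/15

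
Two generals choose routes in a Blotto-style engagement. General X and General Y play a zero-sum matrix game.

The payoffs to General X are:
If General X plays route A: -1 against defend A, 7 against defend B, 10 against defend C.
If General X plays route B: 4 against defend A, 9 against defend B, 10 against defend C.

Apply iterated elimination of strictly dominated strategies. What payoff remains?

Column defend B is strictly dominated by defend A for General Y (-1<7, 4<9); eliminate defend B.
Column defend C is strictly dominated by defend A for General Y (-1<10, 4<10); eliminate defend C.
Row route A is strictly dominated by row route B (4>-1); eliminate route A.
Only (route B, defend A) remains, with payoff 4.

4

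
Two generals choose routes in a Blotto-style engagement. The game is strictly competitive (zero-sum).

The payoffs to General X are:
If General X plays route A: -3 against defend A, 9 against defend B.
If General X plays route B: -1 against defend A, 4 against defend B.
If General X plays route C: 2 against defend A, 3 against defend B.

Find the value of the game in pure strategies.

2

Row minima: -3, -1, 2 → General X's maximin is 2.
Column maxima: 2, 9 → General Y's minimax is 2.
They coincide at (route C, defend A), so the value is 2.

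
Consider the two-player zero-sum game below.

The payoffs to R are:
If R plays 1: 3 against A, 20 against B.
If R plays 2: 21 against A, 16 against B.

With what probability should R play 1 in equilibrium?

5/22

Row minima are 3 and 16, so R's maximin is 16; column maxima are 21 and 20, so C's minimax is 20. These differ, so the equilibrium is in mixed strategies.
Let R play 1 with probability p. C is indifferent when 3p + 21(1−p) = 20p + 16(1−p), giving p = 5/22.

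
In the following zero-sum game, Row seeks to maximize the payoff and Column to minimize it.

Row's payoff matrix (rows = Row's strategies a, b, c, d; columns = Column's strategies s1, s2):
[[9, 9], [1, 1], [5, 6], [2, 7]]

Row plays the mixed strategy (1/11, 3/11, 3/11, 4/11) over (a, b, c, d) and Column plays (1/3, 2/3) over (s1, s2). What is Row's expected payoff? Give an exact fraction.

151/33

Against (1/3, 2/3), each row's expected payoff is a: 9; b: 1; c: 17/3; d: 16/3.
Taking the (1/11, 3/11, 3/11, 4/11)-weighted average: (1/11)·(9) + (3/11)·(1) + (3/11)·(17/3) + (4/11)·(16/3) = 151/33.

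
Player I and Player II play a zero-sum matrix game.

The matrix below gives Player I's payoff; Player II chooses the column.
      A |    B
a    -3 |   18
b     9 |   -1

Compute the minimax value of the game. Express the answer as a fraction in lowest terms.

159/31

Row minima are -3 and -1, so Player I's maximin is -1; column maxima are 9 and 18, so Player II's minimax is 9. These differ, so the equilibrium is in mixed strategies.
Let Player I play a with probability p. Player II is indifferent when −3p + 9(1−p) = 18p − (1−p), giving p = 10/31.
Let Player II play A with probability q. Player I is indifferent when −3q + 18(1−q) = 9q − (1−q), giving q = 19/31.
The value is -3·(19/31) + (18)·(12/31) = 159/31.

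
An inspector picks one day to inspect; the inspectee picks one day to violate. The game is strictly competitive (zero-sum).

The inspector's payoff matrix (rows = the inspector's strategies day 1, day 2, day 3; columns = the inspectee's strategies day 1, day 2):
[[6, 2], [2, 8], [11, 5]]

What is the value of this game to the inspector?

13/2

Row day 1 is strictly dominated by row day 3, so the inspector never plays it.
The remaining 2×2 game on (day 2, day 3) × (day 1, day 2) has no saddle point. Let the inspector play day 2 with probability p; indifference gives 2p + 11(1−p) = 8p + 5(1−p), so p = 1/2.
Similarly the inspectee's optimal q on day 1 is 1/4, and the value is 2·(1/4) + (8)·(3/4) = 13/2.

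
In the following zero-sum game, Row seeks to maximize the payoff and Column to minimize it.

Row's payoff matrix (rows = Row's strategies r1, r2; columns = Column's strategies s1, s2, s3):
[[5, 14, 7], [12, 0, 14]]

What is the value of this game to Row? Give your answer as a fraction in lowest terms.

Column s3 is strictly dominated by s1 for Column (it gives Row more in every row).
The remaining 2×2 game on (r1, r2) × (s1, s2) has no saddle point. Let Row play r1 with probability p; indifference gives 5p + 12(1−p) = 14p, so p = 4/7.
Similarly Column's optimal q on s1 is 2/3, and the value is 5·(2/3) + (14)·(1/3) = 8.

8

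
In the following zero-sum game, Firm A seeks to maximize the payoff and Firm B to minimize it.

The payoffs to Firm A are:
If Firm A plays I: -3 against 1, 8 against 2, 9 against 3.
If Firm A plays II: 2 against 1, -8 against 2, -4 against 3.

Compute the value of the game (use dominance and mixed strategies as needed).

-8/21

Column 3 is strictly dominated by 2 for Firm B (it gives Firm A more in every row).
The remaining 2×2 game on (I, II) × (1, 2) has no saddle point. Let Firm A play I with probability p; indifference gives −3p + 2(1−p) = 8p − 8(1−p), so p = 10/21.
Similarly Firm B's optimal q on 1 is 16/21, and the value is -3·(16/21) + (8)·(5/21) = -8/21.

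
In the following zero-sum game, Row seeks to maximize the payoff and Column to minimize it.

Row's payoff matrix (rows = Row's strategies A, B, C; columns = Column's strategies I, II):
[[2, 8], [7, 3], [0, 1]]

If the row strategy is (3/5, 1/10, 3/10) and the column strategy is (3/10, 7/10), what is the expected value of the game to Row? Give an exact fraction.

87/20

Against (3/10, 7/10), each row's expected payoff is A: 31/5; B: 21/5; C: 7/10.
Taking the (3/5, 1/10, 3/10)-weighted average: (3/5)·(31/5) + (1/10)·(21/5) + (3/10)·(7/10) = 87/20.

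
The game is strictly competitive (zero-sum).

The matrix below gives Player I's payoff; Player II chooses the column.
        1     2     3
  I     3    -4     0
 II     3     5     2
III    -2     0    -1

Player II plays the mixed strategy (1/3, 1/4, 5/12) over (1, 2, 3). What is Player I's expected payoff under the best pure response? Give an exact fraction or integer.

I: (3)·(1/3) + (-4)·(1/4) + (0)·(5/12) = 0.
II: (3)·(1/3) + (5)·(1/4) + (2)·(5/12) = 37/12.
III: (-2)·(1/3) + (0)·(1/4) + (-1)·(5/12) = -13/12.
The best pure response is II with expected payoff 37/12.

37/12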